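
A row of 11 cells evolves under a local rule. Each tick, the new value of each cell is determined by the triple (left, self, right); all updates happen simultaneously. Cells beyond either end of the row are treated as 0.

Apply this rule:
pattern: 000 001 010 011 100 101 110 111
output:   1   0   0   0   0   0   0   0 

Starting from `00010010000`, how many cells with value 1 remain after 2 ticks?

11000000111
00011110000
count of 1: 4

4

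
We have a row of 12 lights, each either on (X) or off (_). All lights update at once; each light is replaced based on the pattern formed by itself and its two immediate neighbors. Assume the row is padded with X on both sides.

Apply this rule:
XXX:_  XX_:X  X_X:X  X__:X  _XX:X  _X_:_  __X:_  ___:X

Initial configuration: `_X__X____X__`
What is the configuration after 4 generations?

X_X__XXX__X_
XX_X_X_XX__X
_XX_X_XXXX_X
XXXX_XX__XXX

XXXX_XX__XXX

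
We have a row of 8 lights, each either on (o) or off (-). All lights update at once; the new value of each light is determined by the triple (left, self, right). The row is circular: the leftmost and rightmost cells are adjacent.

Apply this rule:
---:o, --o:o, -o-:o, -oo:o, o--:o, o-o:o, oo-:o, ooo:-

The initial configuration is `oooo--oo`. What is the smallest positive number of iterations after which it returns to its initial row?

iteration 1: ---oooo-
iteration 2: oooo--oo

2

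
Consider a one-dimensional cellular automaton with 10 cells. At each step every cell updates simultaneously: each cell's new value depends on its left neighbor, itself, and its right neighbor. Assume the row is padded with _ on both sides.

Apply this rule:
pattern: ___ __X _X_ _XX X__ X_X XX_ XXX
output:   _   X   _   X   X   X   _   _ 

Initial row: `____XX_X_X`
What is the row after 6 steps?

_X_X_X_X_X

step 1: ___XX_X_X_
step 2: __XX_X_X_X
step 3: _XX_X_X_X_
step 4: XX_X_X_X_X
step 5: X_X_X_X_X_
step 6: _X_X_X_X_X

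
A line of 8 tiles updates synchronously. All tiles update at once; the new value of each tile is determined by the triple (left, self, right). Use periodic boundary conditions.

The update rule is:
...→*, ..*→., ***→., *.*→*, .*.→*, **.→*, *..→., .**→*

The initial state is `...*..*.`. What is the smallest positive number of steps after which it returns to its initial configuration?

**.*..*.
****..**
...*..*.

3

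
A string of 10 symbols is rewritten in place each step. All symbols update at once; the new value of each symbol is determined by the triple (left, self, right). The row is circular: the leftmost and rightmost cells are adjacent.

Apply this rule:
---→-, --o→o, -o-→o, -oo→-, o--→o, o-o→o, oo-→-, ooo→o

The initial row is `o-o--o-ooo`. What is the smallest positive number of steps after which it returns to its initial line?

4

-oooooo-oo
o-oooo-o--
oo-oo-oooo
o-o--o-ooo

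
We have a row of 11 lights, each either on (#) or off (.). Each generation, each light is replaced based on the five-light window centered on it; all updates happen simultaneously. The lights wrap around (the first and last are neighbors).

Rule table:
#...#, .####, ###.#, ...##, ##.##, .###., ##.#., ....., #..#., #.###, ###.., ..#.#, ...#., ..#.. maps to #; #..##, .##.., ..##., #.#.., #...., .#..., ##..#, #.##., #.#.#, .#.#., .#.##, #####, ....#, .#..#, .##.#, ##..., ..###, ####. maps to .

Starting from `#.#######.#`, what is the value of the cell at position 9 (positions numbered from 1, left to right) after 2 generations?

.

.###....##.
..##...#...
position 9 holds .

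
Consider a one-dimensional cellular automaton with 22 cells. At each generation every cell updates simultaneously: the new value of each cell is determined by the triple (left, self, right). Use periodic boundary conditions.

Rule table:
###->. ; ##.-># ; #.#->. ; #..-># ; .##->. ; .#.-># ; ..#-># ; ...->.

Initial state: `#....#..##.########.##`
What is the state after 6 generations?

##..####.#........#...
.###...#.##......###.#
...##.##..##....#..#.#
#.#.#..###.##..#####.#
#.#.###..#..###....#..
#.#...######..##..####

#.#...######..##..####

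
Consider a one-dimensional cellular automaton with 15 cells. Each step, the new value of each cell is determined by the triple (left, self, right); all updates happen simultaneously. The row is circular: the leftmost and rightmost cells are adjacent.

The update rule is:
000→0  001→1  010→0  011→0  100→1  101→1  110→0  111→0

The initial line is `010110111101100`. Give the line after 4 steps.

101001000010010
010110100101101
101001011010010
010110100101101

010110100101101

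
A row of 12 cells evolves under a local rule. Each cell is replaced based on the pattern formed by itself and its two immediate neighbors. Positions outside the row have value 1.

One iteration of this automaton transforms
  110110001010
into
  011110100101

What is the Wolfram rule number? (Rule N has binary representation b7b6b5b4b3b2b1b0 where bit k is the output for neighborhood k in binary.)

position 0: 111 → 0  (bit 7 = 0)
position 1: 110 → 1  (bit 6 = 1)
position 2: 101 → 1  (bit 5 = 1)
position 5: 100 → 0  (bit 4 = 0)
position 3: 011 → 1  (bit 3 = 1)
position 8: 010 → 0  (bit 2 = 0)
position 7: 001 → 0  (bit 1 = 0)
position 6: 000 → 1  (bit 0 = 1)
bits b7..b0 = 01101001 = 105

105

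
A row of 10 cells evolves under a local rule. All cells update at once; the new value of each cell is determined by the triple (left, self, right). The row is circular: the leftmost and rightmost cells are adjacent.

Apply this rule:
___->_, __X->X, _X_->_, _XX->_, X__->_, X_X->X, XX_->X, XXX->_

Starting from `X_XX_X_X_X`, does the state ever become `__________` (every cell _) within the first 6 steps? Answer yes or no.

no

step 1: XX_XX_X_X_
step 2: _XX_XX_X_X
step 3: X_XX_XX_X_
step 4: _X_XX_XX_X
step 5: X_X_XX_XX_
step 6: _X_X_XX_XX
step 6 is _X_X_XX_XX, still not uniform _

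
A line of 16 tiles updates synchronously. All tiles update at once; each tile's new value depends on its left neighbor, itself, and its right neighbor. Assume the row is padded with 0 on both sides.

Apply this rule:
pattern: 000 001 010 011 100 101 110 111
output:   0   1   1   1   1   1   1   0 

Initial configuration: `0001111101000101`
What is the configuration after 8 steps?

0011000111101111
0111101100111001
1100111111101111
1111100000111001
1000110001101111
1101111011111001
1111001110001111
1001111011011001

1001111011011001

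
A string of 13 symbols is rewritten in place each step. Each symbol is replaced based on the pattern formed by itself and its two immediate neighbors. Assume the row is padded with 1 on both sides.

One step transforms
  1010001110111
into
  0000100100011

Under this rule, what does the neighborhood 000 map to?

1

At position 4 the neighborhood is 000; the next row has 1 there.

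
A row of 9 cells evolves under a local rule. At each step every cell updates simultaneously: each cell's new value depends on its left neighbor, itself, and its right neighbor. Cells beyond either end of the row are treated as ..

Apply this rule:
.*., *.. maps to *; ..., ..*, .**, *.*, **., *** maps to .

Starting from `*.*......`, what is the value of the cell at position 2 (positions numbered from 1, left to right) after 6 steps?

*.**.....
*...*....
**..**...
..*...*..
..**..**.
....*...*
position 2 holds .

.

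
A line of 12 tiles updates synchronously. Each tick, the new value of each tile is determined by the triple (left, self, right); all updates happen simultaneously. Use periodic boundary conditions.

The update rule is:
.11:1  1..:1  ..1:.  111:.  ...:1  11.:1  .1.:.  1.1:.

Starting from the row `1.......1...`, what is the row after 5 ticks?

......11111.

.111111..11.
.1....11.111
..111.11.1.1
1.1.1.11....
......11111.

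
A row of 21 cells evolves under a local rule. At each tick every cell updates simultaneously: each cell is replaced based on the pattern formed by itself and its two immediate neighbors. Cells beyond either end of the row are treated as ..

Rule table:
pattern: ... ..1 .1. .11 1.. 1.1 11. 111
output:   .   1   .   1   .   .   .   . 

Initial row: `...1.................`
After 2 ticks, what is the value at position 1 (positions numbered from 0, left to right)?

1

tick 1: ..1..................
tick 2: .1...................
position 1 holds 1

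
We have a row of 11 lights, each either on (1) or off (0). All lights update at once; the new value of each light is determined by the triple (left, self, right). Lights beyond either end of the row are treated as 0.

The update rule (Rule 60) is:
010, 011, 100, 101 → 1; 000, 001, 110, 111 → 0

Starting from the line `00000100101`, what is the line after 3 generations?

00000111010

generation 1: 00000110111
generation 2: 00000101100
generation 3: 00000111010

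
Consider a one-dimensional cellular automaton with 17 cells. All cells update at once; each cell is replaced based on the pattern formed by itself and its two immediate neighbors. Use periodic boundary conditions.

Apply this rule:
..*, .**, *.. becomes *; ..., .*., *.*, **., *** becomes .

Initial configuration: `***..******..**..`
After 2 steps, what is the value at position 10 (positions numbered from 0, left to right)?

step 1: *..***.....***.**
step 2: .***..*...**...*.
position 10 holds *

*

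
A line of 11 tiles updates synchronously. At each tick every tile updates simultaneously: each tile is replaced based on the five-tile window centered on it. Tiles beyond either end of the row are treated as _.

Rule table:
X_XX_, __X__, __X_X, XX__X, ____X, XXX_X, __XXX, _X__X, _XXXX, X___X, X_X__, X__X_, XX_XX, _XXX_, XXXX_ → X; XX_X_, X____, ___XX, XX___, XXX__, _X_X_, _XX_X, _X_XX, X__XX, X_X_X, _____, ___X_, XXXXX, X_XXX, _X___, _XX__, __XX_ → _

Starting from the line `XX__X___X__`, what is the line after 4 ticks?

__XXX_X_X__
X_XXX___X__
X__X__X_X__
XXXXXXX_X__

XXXXXXX_X__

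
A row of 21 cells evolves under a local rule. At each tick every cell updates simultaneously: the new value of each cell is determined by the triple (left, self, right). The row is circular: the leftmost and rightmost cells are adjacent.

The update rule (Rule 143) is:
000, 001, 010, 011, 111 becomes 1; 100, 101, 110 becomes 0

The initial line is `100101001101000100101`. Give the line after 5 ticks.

001101011001011101101
011001010011011001001
010011010110010011011
010110010100110110010
110100110101100100110

110100110101100100110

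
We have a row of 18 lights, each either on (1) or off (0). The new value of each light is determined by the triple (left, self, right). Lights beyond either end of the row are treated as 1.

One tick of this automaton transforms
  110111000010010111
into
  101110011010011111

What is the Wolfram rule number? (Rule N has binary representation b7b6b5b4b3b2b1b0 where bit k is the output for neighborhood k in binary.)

position 0: 111 → 1  (bit 7 = 1)
position 1: 110 → 0  (bit 6 = 0)
position 2: 101 → 1  (bit 5 = 1)
position 6: 100 → 0  (bit 4 = 0)
position 3: 011 → 1  (bit 3 = 1)
position 10: 010 → 1  (bit 2 = 1)
position 9: 001 → 0  (bit 1 = 0)
position 7: 000 → 1  (bit 0 = 1)
bits b7..b0 = 10101101 = 173

173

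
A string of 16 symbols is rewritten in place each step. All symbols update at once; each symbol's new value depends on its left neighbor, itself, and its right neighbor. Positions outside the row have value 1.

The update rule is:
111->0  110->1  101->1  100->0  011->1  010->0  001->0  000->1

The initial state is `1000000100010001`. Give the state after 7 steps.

0011010001001001

1011110001000101
1110010100010011
0010001001000010
0000100000011001
0110001111011001
1110101001111001
0011010001001001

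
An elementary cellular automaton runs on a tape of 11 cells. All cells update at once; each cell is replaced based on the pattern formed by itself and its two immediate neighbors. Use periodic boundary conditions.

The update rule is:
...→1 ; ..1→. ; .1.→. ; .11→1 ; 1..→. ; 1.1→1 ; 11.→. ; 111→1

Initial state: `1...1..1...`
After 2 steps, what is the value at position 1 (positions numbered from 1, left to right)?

..1......1.
1...1111...
position 1 holds 1

1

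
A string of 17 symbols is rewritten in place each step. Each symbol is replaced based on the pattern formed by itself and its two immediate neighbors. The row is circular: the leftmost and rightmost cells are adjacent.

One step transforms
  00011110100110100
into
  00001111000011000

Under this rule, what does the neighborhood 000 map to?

At position 0 the neighborhood is 000; the next row has 0 there.

0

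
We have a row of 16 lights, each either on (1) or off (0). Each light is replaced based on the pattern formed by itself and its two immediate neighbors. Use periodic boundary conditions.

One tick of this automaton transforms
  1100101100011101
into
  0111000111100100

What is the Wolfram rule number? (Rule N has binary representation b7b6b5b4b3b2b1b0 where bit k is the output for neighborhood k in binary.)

position 0: 111 → 0  (bit 7 = 0)
position 1: 110 → 1  (bit 6 = 1)
position 5: 101 → 0  (bit 5 = 0)
position 2: 100 → 1  (bit 4 = 1)
position 6: 011 → 0  (bit 3 = 0)
position 4: 010 → 0  (bit 2 = 0)
position 3: 001 → 1  (bit 1 = 1)
position 9: 000 → 1  (bit 0 = 1)
bits b7..b0 = 01010011 = 83

83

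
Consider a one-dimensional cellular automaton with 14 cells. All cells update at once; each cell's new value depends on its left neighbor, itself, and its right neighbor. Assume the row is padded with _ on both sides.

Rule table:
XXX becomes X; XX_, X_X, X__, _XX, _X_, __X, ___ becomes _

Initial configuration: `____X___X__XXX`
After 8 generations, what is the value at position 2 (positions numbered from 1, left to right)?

____________X_
______________
______________  (fixed point — unchanged through generation 8)
position 2 holds _

_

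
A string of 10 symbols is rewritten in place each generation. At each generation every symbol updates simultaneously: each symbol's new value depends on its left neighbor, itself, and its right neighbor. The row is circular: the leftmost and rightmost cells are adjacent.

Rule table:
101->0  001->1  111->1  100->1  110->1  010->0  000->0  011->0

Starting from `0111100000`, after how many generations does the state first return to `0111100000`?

1011110000
0001111001
1010111110
0000011110
0000101111
1001000111
1110101011
1110000001
1111000010
0111100100
1011111010
0001111000
0010111100
0100011110
1010101111
1000000111
1100001011
1110010001
1111101010
0111100000

20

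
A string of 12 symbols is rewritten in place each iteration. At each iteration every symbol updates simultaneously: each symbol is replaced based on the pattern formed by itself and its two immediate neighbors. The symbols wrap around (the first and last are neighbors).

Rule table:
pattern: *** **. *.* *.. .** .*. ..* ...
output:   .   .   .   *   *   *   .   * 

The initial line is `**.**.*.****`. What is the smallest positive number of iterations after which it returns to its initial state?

2

iteration 1: ...*..*.*...
iteration 2: **.**.*.****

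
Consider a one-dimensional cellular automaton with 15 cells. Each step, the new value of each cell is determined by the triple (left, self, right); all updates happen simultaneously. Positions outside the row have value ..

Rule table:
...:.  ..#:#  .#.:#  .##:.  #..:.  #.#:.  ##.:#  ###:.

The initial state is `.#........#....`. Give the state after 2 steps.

.#......#.#....

##.......##....
.#......#.#....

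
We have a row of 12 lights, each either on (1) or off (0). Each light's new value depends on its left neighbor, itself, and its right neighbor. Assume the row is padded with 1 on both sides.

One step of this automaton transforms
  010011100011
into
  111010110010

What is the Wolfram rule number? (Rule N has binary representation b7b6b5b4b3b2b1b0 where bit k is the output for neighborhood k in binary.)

position 5: 111 → 0  (bit 7 = 0)
position 6: 110 → 1  (bit 6 = 1)
position 0: 101 → 1  (bit 5 = 1)
position 2: 100 → 1  (bit 4 = 1)
position 4: 011 → 1  (bit 3 = 1)
position 1: 010 → 1  (bit 2 = 1)
position 3: 001 → 0  (bit 1 = 0)
position 8: 000 → 0  (bit 0 = 0)
bits b7..b0 = 01111100 = 124

124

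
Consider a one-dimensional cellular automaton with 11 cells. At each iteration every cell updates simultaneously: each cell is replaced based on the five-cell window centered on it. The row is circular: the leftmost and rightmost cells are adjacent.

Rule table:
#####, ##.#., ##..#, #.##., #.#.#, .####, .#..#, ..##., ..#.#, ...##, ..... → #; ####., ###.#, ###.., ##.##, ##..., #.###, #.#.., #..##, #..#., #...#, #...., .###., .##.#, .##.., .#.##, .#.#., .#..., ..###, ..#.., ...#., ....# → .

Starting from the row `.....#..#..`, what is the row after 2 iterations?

..........#

###...#....
..........#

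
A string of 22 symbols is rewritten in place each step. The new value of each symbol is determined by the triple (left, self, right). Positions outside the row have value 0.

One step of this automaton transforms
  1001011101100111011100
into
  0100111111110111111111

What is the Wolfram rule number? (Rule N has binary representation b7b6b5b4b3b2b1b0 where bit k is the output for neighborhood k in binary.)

249

position 6: 111 → 1  (bit 7 = 1)
position 7: 110 → 1  (bit 6 = 1)
position 4: 101 → 1  (bit 5 = 1)
position 1: 100 → 1  (bit 4 = 1)
position 5: 011 → 1  (bit 3 = 1)
position 0: 010 → 0  (bit 2 = 0)
position 2: 001 → 0  (bit 1 = 0)
position 21: 000 → 1  (bit 0 = 1)
bits b7..b0 = 11111001 = 249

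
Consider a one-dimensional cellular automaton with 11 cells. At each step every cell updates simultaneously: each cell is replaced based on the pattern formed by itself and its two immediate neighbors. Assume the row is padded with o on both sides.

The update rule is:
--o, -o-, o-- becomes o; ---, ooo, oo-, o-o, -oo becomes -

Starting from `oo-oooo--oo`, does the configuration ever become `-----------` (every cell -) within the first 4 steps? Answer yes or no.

-------oo--
o-----o--oo
-o---oooo--
-oo-o----oo
step 4 is -oo-o----oo, still not uniform -

no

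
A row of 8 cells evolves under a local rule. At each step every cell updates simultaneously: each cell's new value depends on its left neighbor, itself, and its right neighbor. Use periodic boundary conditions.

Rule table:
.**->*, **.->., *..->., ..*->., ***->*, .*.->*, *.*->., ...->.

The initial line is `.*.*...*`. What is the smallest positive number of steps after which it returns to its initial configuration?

1

.*.*...*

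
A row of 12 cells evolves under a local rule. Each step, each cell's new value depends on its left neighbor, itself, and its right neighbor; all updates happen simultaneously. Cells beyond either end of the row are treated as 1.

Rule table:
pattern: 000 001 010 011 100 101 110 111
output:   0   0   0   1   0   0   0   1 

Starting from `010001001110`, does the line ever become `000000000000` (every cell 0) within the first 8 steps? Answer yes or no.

yes

step 1: 000000001100
step 2: 000000001000
step 3: 000000000000
all cells are 0 at step 3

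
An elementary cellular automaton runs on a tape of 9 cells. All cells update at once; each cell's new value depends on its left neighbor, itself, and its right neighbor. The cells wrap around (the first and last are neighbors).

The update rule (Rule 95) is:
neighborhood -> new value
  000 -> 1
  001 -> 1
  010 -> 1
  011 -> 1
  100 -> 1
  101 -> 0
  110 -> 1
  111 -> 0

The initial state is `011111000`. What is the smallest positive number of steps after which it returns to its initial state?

step 1: 110001111
step 2: 011111000

2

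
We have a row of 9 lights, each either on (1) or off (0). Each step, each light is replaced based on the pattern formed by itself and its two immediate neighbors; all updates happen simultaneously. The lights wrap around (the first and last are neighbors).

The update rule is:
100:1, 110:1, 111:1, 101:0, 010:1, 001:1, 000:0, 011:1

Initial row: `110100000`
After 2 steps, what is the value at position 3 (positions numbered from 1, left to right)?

0

110110001
110111011
position 3 holds 0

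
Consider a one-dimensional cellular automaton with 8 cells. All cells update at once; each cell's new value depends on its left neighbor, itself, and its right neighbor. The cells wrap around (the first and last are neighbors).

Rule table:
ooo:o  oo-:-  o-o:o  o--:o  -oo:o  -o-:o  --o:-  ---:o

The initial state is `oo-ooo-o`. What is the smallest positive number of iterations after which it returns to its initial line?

4

o-ooo-oo
-ooo-ooo
ooo-ooo-
oo-ooo-o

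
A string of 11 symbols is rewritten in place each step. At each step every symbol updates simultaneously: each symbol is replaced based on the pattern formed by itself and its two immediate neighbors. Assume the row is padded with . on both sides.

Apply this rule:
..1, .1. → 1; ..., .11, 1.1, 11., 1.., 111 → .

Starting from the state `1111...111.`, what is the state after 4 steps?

...11......

......1....
.....11....
....1......
...11......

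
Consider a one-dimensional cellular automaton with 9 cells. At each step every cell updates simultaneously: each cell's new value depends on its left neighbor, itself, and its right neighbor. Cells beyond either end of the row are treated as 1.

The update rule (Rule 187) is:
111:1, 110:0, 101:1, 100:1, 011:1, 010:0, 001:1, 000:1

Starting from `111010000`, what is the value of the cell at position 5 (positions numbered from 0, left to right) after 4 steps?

step 1: 110101111
step 2: 101011111
step 3: 010111111
step 4: 101111111
position 5 holds 1

1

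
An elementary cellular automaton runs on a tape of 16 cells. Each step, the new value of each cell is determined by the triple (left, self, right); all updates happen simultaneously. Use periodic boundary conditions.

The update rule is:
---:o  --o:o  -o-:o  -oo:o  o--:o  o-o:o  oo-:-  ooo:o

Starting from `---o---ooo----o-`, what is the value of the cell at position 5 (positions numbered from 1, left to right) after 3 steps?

ooooooooo-oooooo
oooooooo-ooooooo
ooooooo-oooooooo
position 5 holds o

o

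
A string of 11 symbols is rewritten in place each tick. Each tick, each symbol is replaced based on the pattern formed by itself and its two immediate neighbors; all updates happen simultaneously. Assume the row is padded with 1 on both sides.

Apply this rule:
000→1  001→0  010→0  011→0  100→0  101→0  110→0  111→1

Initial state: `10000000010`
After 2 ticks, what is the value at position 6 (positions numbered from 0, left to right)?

tick 1: 00111111000
tick 2: 00011110010
position 6 holds 1

1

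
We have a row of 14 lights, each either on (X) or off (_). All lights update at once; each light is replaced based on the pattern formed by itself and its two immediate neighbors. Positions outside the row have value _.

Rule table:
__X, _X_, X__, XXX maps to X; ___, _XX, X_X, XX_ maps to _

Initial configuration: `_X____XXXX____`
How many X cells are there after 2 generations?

generation 1: XXX__X_XX_X___
generation 2: _X_XXX____XX__
count of X: 6

6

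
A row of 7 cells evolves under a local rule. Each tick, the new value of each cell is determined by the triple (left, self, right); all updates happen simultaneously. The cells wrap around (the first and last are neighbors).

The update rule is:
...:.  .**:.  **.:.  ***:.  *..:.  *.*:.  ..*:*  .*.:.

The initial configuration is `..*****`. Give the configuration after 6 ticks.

.*.....
*......
......*
.....*.
....*..
...*...

...*...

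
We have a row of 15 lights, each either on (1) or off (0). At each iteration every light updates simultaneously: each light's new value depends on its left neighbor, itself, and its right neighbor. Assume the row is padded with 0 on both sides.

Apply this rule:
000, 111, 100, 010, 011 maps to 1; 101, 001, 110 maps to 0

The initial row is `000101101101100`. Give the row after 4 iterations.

iteration 1: 110101001001011
iteration 2: 100101101101010
iteration 3: 110101001001011  (repeats iteration 1; period 2)
iteration 4: 100101101101010

100101101101010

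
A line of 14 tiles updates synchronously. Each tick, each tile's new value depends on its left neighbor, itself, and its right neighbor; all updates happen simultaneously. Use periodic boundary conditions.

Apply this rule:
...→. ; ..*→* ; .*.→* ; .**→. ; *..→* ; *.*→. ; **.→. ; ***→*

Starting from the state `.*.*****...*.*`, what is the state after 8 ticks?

tick 1: .*..***.*.**.*
tick 2: .***.*..*....*
tick 3: ..*..*****..**
tick 4: *****.***.**..
tick 5: .***...*....**
tick 6: ..*.*.***..*..
tick 7: .**.*..*.****.
tick 8: *...****..**.*

*...****..**.*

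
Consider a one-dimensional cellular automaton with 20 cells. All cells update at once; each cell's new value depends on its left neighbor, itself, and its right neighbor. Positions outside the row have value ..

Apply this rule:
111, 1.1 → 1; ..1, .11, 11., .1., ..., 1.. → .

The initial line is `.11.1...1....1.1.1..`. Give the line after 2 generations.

generation 1: ...1..........1.1...
generation 2: ...............1....

...............1....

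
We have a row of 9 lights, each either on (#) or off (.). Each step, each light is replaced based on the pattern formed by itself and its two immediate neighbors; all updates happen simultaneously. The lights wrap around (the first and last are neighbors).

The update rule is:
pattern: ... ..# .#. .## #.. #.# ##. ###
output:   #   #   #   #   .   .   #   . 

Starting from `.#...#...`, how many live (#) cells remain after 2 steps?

4

step 1: ##.###.##
step 2: .#.#.#.#.
count of #: 4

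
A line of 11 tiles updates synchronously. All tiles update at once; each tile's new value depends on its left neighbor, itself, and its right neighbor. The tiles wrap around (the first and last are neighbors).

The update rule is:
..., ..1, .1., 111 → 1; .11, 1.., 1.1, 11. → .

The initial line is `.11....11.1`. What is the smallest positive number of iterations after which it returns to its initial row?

iteration 1: ....111...1
iteration 2: .111.1..111
iteration 3: ..1..1.1.1.
iteration 4: 111.11.1.1.
iteration 5: .1.....1.1.
iteration 6: 11.11111.1.
iteration 7: ....111..1.
iteration 8: 1111.1..11.
iteration 9: .11..1.1...
iteration 10: 1...11.1.11
iteration 11: ..11...1..1
iteration 12: .1...111.11
iteration 13: .1.11.1....
iteration 14: 11....1.111
iteration 15: 1..1111..11
iteration 16: ..1.11..1.1
iteration 17: .11....11.1

17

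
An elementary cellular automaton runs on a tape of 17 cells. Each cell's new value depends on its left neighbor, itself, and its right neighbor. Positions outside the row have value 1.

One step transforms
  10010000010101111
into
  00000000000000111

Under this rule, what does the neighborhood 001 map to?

0

At position 2 the neighborhood is 001; the next row has 0 there.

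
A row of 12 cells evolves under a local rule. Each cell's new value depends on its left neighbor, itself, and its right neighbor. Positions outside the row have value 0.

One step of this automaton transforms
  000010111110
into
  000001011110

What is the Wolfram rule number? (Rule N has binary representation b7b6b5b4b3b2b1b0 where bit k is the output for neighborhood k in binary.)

224

position 7: 111 → 1  (bit 7 = 1)
position 10: 110 → 1  (bit 6 = 1)
position 5: 101 → 1  (bit 5 = 1)
position 11: 100 → 0  (bit 4 = 0)
position 6: 011 → 0  (bit 3 = 0)
position 4: 010 → 0  (bit 2 = 0)
position 3: 001 → 0  (bit 1 = 0)
position 0: 000 → 0  (bit 0 = 0)
bits b7..b0 = 11100000 = 224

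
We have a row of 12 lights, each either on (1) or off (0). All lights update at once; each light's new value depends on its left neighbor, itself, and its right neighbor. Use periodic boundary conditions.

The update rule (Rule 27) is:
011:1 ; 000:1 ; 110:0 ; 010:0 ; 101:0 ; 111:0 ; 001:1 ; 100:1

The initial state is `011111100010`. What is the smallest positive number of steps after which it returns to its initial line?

step 1: 110000011101
step 2: 001111110001
step 3: 111000001110
step 4: 100111111000
step 5: 011100000111
step 6: 010011111100
step 7: 101110000011
step 8: 001001111110
step 9: 110111000001
step 10: 000100111111
step 11: 111011100000
step 12: 100010011111
step 13: 011101110000
step 14: 110001001111
step 15: 001110111000
step 16: 111000100111
step 17: 000111011100
step 18: 111100010011
step 19: 000011101110
step 20: 111110001001
step 21: 000001110111
step 22: 111111000100
step 23: 100000111011
step 24: 011111100010

24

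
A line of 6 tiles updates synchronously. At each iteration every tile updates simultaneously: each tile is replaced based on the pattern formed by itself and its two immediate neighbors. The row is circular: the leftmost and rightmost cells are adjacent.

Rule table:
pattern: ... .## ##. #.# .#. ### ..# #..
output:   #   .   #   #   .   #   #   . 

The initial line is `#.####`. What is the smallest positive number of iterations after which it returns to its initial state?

6

iteration 1: ##.###
iteration 2: ###.##
iteration 3: ####.#
iteration 4: #####.
iteration 5: .#####
iteration 6: #.####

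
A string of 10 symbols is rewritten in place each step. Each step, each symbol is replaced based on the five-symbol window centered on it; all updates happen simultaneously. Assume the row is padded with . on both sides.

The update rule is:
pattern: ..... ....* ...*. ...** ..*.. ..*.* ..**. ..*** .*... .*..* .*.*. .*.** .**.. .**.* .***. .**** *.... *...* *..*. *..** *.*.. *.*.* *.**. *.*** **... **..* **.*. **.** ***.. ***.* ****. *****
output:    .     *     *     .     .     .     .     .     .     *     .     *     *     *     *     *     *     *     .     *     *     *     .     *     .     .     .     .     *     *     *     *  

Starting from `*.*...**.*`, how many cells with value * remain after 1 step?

..*.*..*.*
count of *: 4

4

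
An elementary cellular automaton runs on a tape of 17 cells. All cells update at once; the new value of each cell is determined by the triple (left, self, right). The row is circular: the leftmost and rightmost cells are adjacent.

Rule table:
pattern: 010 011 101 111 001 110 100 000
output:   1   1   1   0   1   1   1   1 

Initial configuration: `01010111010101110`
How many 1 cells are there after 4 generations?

11111101111111011
00000111000001110
11111101111111011  (repeats generation 1; period 2)
generation 4: 00000111000001110
count of 1: 6

6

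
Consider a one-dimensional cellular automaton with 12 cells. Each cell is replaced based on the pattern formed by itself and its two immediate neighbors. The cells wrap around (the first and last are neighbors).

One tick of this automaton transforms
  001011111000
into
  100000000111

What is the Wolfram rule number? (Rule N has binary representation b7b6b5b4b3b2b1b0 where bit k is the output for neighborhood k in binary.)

17

position 5: 111 → 0  (bit 7 = 0)
position 8: 110 → 0  (bit 6 = 0)
position 3: 101 → 0  (bit 5 = 0)
position 9: 100 → 1  (bit 4 = 1)
position 4: 011 → 0  (bit 3 = 0)
position 2: 010 → 0  (bit 2 = 0)
position 1: 001 → 0  (bit 1 = 0)
position 0: 000 → 1  (bit 0 = 1)
bits b7..b0 = 00010001 = 17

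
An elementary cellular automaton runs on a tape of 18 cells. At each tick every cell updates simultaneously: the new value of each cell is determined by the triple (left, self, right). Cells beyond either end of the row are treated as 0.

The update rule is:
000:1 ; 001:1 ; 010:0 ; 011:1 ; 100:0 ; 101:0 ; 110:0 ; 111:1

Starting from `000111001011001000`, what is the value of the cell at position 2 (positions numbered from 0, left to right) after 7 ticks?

tick 1: 111110010010010011
tick 2: 111100100100100110
tick 3: 111001001001001100
tick 4: 110010010010011001
tick 5: 100100100100110010
tick 6: 001001001001100100
tick 7: 110010010011001001
position 2 holds 0

0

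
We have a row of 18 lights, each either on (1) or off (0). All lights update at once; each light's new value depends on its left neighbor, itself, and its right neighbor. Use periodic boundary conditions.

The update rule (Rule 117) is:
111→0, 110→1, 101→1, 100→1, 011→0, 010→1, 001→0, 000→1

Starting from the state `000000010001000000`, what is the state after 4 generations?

000110011000000000

111111011101111111
000001100110000000
111100110011111111
000110011000000000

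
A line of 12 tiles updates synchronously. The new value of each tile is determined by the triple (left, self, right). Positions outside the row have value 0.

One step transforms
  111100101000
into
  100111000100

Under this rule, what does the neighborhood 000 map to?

0

At position 10 the neighborhood is 000; the next row has 0 there.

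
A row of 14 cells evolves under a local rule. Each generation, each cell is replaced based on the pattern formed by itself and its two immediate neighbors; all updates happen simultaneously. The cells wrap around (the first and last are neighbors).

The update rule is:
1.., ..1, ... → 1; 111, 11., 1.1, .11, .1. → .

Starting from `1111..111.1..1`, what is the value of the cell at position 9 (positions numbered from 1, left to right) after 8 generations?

generation 1: ....11.....11.
generation 2: 1111..11111..1
generation 3: ....11.....11.  (repeats generation 1; period 2)
generation 8: 1111..11111..1
position 9 holds 1

1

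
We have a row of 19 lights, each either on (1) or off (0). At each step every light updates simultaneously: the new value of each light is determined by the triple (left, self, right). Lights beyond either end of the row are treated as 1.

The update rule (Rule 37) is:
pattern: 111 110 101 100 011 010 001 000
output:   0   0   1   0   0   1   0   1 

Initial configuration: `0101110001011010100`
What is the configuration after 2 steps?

step 1: 1110000101100111100
step 2: 0000110110000000000

0000110110000000000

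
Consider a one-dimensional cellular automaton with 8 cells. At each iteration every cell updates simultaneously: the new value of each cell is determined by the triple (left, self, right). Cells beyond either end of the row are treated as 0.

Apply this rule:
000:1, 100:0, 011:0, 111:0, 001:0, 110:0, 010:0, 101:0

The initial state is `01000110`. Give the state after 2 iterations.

00010000
11000111

11000111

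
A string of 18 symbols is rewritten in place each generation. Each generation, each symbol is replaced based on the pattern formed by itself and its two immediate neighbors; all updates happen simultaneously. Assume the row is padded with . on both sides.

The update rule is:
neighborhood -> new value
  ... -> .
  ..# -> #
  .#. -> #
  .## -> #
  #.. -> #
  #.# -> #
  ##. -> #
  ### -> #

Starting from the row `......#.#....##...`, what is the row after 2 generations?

....#############.

generation 1: .....#####..####..
generation 2: ....#############.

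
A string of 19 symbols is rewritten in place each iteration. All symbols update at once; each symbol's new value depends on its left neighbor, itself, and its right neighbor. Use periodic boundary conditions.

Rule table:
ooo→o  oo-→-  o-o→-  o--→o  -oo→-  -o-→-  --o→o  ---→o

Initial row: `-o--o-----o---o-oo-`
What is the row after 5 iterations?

-ooo-ooooo---o-oooo

iteration 1: o-oo-ooooo-ooo----o
iteration 2: ------ooo---o-oooo-
iteration 3: oooooo-o-ooo---oo-o
iteration 4: ooooo-----o-ooo----
iteration 5: -ooo-ooooo---o-oooo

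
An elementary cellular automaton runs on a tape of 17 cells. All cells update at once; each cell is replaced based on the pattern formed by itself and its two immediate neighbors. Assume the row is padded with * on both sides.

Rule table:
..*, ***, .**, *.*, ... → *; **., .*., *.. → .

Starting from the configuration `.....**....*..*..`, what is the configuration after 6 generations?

*..***..*..******

.*****..***..*..*
*****..***..*..**
****..***..*..***
***..***..*..****
**..***..*..*****
*..***..*..******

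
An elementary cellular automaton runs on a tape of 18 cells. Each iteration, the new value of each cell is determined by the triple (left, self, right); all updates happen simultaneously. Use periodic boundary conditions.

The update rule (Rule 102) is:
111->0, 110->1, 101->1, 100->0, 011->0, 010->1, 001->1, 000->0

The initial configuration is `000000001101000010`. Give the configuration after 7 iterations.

010011111100111110

000000010111000110
000000111001001010
000001001011011110
000011011101100010
000101100110100110
001110101011101010
010011111100111110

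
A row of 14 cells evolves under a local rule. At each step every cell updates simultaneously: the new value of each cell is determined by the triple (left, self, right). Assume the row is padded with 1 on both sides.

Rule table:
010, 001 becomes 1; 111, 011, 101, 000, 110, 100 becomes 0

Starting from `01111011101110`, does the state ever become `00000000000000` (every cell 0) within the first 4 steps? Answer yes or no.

yes

00000000000000
all cells are 0 at step 1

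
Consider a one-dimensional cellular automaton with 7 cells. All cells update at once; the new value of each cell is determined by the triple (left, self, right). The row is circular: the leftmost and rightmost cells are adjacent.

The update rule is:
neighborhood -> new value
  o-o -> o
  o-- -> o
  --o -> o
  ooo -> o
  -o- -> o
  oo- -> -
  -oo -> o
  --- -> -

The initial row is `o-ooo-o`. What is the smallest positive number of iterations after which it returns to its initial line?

-ooo-oo
ooo-oo-
oo-oo-o
o-oo-oo
-oo-ooo
oo-ooo-
o-ooo-o

7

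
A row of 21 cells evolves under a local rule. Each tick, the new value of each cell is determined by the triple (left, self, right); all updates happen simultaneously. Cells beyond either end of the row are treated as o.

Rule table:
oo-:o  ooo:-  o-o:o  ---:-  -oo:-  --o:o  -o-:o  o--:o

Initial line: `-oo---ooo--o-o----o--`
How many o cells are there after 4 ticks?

13

tick 1: o-oo-o--ooooooo--oooo
tick 2: oo-ooooo------ooo----
tick 3: -oo----oo----o--oo--o
tick 4: o-oo--o-oo--oooo-ooo-
count of o: 13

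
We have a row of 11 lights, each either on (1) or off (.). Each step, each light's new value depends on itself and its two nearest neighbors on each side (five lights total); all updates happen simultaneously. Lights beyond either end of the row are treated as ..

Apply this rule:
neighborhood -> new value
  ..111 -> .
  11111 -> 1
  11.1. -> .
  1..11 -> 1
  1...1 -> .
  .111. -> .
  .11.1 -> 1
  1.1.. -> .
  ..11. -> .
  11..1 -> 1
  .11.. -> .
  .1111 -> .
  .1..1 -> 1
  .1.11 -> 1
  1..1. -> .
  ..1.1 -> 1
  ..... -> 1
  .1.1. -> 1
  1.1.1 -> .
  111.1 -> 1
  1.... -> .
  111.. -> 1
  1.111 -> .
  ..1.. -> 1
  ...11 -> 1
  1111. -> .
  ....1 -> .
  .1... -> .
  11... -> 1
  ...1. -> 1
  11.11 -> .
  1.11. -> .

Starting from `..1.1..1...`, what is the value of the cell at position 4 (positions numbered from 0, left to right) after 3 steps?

.111.1.1..1
1..1..1.1.1
11.11.11.1.
position 4 holds 1

1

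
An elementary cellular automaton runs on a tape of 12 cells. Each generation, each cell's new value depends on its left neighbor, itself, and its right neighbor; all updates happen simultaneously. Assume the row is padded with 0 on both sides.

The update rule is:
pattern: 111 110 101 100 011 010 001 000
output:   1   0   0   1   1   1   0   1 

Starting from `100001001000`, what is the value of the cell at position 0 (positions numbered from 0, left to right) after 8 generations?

111101101111
111001001110
110101101101
100101001001
110101101101  (repeats generation 3; period 2)
generation 8: 100101001001
position 0 holds 1

1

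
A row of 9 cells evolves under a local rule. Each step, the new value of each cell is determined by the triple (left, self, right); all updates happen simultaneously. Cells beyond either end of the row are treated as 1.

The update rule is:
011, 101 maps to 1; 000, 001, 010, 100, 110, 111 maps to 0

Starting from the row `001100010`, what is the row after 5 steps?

000000001

001000001
000000001
000000001  (fixed point — unchanged through step 5)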